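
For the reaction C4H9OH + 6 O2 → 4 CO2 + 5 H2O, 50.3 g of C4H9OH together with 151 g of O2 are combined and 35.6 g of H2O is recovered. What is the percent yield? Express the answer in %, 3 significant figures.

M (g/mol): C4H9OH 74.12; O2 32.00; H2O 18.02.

n(C4H9OH) = 50.30 / 74.12 = 0.6786 mol
n(O2) = 151.0 / 32.00 = 4.719 mol
n/ν for C4H9OH = 0.6786/1 = 0.6786
n/ν for O2 = 4.719/6 = 0.7865
Smallest n/ν is C4H9OH → limiting reagent.
theoretical n(H2O) = (5/1) × 0.6786 = 3.393 mol → 61.14 g
% yield = 35.6 / 61.14 × 100 = 58.23 %

58.2 %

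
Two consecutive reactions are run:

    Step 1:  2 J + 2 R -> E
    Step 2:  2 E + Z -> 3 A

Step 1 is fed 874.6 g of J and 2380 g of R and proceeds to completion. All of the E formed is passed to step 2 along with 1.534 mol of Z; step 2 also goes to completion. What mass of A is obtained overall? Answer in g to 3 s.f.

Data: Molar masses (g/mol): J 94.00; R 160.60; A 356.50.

Step 1:
n(J) = 874.6 / 94.00 = 9.304 mol
n(R) = 2380 / 160.60 = 14.82 mol
n/ν for J = 9.304/2 = 4.652
n/ν for R = 14.82/2 = 7.410
Smallest n/ν is J → limiting reagent.
n(E) produced = (1/2) × 9.304 = 4.652 mol
Step 2:
n(E) available = 4.652 mol
n(Z) = 1.534 mol
n/ν for E = 4.652/2 = 2.326
n/ν for Z = 1.534/1 = 1.534
Smallest n/ν is Z → limiting reagent.
n(A) = (3/1) × 1.534 = 4.602 mol
mass = 4.602 × 356.50 = 1641 g

1640 g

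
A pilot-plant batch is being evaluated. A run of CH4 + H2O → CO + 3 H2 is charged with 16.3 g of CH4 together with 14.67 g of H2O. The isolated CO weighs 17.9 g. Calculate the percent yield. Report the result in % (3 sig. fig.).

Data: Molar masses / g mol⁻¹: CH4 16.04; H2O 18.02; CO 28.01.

78.5 %

n(CH4) = 16.30 / 16.04 = 1.016 mol
n(H2O) = 14.67 / 18.02 = 0.8141 mol
n/ν → CH4: 1.016, H2O: 0.8141; H2O is limiting.
theoretical n(CO) = (1/1) × 0.8141 = 0.8141 mol → 22.80 g
% yield = 17.9 / 22.80 × 100 = 78.51 %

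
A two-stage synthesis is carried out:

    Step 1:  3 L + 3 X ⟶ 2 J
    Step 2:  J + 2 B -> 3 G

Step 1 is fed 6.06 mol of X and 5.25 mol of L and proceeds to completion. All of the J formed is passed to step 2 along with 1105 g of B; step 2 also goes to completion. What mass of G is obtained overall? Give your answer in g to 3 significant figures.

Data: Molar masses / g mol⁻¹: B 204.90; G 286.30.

2320 g

Step 1:
n(X) = 6.060 mol
n(L) = 5.250 mol
n/ν for X = 6.060/3 = 2.020
n/ν for L = 5.250/3 = 1.750
Smallest n/ν is L → limiting reagent.
n(J) produced = (2/3) × 5.250 = 3.500 mol
Step 2:
n(J) available = 3.500 mol
n(B) = 1105 / 204.90 = 5.393 mol
n/ν for J = 3.500/1 = 3.500
n/ν for B = 5.393/2 = 2.697
Smallest n/ν is B → limiting reagent.
n(G) = (3/2) × 5.393 = 8.090 mol
mass = 8.090 × 286.30 = 2316 g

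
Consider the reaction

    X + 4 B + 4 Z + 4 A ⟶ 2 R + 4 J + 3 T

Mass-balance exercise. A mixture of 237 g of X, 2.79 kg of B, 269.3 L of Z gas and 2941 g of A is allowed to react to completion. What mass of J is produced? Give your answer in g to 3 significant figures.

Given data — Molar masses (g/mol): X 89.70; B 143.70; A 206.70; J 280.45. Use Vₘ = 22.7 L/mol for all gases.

2960 g

n(X) = 237.0 / 89.70 = 2.642 mol
n(B) = 2.790×1000 / 143.70 = 19.42 mol
n(Z) = 269.3 / 22.7 = 11.86 mol
n(A) = 2941 / 206.70 = 14.23 mol
n/ν for X = 2.642/1 = 2.642
n/ν for B = 19.42/4 = 4.855
n/ν for Z = 11.86/4 = 2.965
n/ν for A = 14.23/4 = 3.558
Smallest n/ν is X → limiting reagent.
n(J) = (4/1) × 2.642 = 10.57 mol
mass = 10.57 × 280.45 = 2964 g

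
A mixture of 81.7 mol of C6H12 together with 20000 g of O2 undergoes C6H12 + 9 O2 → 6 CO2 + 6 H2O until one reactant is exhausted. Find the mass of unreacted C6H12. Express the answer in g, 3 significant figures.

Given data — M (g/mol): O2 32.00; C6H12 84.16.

1030 g

n(C6H12) = 81.70 mol
n(O2) = 20000 / 32.00 = 625.0 mol
n/ν → C6H12: 81.70, O2: 69.44; O2 is limiting.
C6H12 consumed = (1/9) × 625.0 = 69.44 mol
C6H12 remaining = 81.70 − 69.44 = 12.26 mol
mass = 12.26 × 84.16 = 1032 g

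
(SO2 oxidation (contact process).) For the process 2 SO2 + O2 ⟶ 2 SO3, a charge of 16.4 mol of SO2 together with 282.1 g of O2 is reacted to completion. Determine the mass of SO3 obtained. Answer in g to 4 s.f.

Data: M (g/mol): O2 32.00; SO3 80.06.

n(SO2) = 16.40 mol
n(O2) = 282.1 / 32.00 = 8.816 mol
n/ν → SO2: 8.200, O2: 8.816; SO2 is limiting.
n(SO3) = (2/2) × 16.40 = 16.40 mol
mass = 16.40 × 80.06 = 1313 g

1313 g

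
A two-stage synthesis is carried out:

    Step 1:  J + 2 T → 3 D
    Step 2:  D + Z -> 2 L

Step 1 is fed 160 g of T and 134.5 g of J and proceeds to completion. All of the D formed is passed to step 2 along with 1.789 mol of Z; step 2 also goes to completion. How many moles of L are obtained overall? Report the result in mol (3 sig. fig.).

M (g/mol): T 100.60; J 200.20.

3.58 mol

Step 1:
n(T) = 160.0 / 100.60 = 1.590 mol
n(J) = 134.5 / 200.20 = 0.6718 mol
n/ν → T: 0.7950, J: 0.6718; J is limiting.
n(D) produced = (3/1) × 0.6718 = 2.015 mol
Step 2:
n(D) available = 2.015 mol
n(Z) = 1.789 mol
n/ν → D: 2.015, Z: 1.789; Z is limiting.
n(L) = (2/1) × 1.789 = 3.578 mol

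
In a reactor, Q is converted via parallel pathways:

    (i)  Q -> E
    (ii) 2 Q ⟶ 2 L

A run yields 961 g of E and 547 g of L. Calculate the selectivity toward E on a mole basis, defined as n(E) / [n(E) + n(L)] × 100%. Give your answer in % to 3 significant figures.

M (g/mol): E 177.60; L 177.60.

63.7 %

n(E) = 961 / 177.60 = 5.411 mol
n(L) = 547 / 177.60 = 3.080 mol
selectivity = 5.411/(5.411+3.080) × 100 = 63.73 %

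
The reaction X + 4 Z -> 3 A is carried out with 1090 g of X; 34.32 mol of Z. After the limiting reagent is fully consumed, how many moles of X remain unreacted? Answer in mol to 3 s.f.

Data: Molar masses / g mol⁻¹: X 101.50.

2.16 mol

n(X) = 1090 / 101.50 = 10.74 mol
n(Z) = 34.32 mol
n/ν for X = 10.74/1 = 10.74
n/ν for Z = 34.32/4 = 8.580
Smallest n/ν is Z → limiting reagent.
X consumed = (1/4) × 34.32 = 8.580 mol
X remaining = 10.74 − 8.580 = 2.160 mol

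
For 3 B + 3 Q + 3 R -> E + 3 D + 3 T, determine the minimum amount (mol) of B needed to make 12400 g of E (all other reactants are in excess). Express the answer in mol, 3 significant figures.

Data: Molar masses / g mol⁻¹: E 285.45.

130 mol

n(E) = 12400 / 285.45 = 43.44 mol
n(B) = (3/1) × 43.44 = 130.3 mol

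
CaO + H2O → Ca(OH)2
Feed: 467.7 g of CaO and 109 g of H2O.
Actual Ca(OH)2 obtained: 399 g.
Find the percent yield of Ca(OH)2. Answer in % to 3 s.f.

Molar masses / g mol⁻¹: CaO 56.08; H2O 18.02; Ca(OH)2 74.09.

n(CaO) = 467.7 / 56.08 = 8.340 mol
n(H2O) = 109.0 / 18.02 = 6.049 mol
n/ν for CaO = 8.340/1 = 8.340
n/ν for H2O = 6.049/1 = 6.049
Smallest n/ν is H2O → limiting reagent.
theoretical n(Ca(OH)2) = (1/1) × 6.049 = 6.049 mol → 448.2 g
% yield = 399 / 448.2 × 100 = 89.02 %

89.0 %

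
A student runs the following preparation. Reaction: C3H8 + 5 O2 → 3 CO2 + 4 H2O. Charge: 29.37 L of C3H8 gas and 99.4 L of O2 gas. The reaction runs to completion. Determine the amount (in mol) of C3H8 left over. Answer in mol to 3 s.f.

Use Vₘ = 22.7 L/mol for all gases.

n(C3H8) = 29.37 / 22.7 = 1.294 mol
n(O2) = 99.40 / 22.7 = 4.379 mol
n/ν for C3H8 = 1.294/1 = 1.294
n/ν for O2 = 4.379/5 = 0.8758
Smallest n/ν is O2 → limiting reagent.
C3H8 consumed = (1/5) × 4.379 = 0.8758 mol
C3H8 remaining = 1.294 − 0.8758 = 0.4182 mol

0.418 mol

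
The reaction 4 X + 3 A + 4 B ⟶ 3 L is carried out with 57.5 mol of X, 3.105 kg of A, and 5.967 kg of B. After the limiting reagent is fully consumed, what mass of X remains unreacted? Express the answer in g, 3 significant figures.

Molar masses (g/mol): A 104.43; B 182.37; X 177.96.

4410 g

n(X) = 57.50 mol
n(A) = 3.105×1000 / 104.43 = 29.73 mol
n(B) = 5.967×1000 / 182.37 = 32.72 mol
n/ν for X = 57.50/4 = 14.38
n/ν for A = 29.73/3 = 9.910
n/ν for B = 32.72/4 = 8.180
Smallest n/ν is B → limiting reagent.
X consumed = (4/4) × 32.72 = 32.72 mol
X remaining = 57.50 − 32.72 = 24.78 mol
mass = 24.78 × 177.96 = 4410 g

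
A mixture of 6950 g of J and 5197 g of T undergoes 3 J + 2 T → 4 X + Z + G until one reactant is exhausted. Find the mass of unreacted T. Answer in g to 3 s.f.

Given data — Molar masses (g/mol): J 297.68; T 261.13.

n(J) = 6950 / 297.68 = 23.35 mol
n(T) = 5197 / 261.13 = 19.90 mol
n/ν for J = 23.35/3 = 7.783
n/ν for T = 19.90/2 = 9.950
Smallest n/ν is J → limiting reagent.
T consumed = (2/3) × 23.35 = 15.57 mol
T remaining = 19.90 − 15.57 = 4.330 mol
mass = 4.330 × 261.13 = 1131 g

1130 g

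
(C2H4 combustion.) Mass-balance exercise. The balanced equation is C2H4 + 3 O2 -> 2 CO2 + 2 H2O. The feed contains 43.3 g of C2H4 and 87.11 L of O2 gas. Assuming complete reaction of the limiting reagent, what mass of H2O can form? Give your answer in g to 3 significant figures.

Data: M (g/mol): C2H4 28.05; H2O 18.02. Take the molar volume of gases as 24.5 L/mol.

42.7 g

n(C2H4) = 43.30 / 28.05 = 1.544 mol
n(O2) = 87.11 / 24.5 = 3.556 mol
n/ν for C2H4 = 1.544/1 = 1.544
n/ν for O2 = 3.556/3 = 1.185
Smallest n/ν is O2 → limiting reagent.
n(H2O) = (2/3) × 3.556 = 2.371 mol
mass = 2.371 × 18.02 = 42.73 g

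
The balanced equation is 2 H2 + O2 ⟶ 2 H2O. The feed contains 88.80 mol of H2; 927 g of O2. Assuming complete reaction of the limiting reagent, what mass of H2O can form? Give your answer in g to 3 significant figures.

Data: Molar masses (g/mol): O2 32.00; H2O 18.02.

n(H2) = 88.80 mol
n(O2) = 927.0 / 32.00 = 28.97 mol
n/ν for H2 = 88.80/2 = 44.40
n/ν for O2 = 28.97/1 = 28.97
Smallest n/ν is O2 → limiting reagent.
n(H2O) = (2/1) × 28.97 = 57.94 mol
mass = 57.94 × 18.02 = 1044 g

1040 g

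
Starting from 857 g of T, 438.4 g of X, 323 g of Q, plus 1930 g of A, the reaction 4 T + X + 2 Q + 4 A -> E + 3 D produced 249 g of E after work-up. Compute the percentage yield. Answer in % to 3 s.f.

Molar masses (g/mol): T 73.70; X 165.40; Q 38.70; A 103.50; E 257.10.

36.5 %

n(T) = 857.0 / 73.70 = 11.63 mol
n(X) = 438.4 / 165.40 = 2.651 mol
n(Q) = 323.0 / 38.70 = 8.346 mol
n(A) = 1930 / 103.50 = 18.65 mol
n/ν for T = 11.63/4 = 2.908
n/ν for X = 2.651/1 = 2.651
n/ν for Q = 8.346/2 = 4.173
n/ν for A = 18.65/4 = 4.663
Smallest n/ν is X → limiting reagent.
theoretical n(E) = (1/1) × 2.651 = 2.651 mol → 681.6 g
% yield = 249 / 681.6 × 100 = 36.53 %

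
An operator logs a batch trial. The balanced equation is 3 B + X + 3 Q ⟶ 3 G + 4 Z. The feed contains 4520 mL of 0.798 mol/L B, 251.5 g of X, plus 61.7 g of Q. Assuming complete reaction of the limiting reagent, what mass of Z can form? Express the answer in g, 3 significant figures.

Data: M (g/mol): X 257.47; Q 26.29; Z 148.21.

464 g

n(B) = 0.798 × 4520/1000 = 3.607 mol
n(X) = 251.5 / 257.47 = 0.9768 mol
n(Q) = 61.70 / 26.29 = 2.347 mol
n/ν for B = 3.607/3 = 1.202
n/ν for X = 0.9768/1 = 0.9768
n/ν for Q = 2.347/3 = 0.7823
Smallest n/ν is Q → limiting reagent.
n(Z) = (4/3) × 2.347 = 3.129 mol
mass = 3.129 × 148.21 = 463.7 g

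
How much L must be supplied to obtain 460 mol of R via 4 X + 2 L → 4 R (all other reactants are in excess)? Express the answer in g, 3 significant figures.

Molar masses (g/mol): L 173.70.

40000 g

n(R) = 460.0 mol
n(L) = (2/4) × 460.0 = 230.0 mol
mass = 230.0 × 173.70 = 39950 g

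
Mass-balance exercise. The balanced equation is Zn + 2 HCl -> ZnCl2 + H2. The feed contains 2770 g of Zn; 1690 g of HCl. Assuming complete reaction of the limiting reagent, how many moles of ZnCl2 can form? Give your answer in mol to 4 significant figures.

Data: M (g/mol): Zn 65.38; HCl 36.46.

23.18 mol

n(Zn) = 2770 / 65.38 = 42.37 mol
n(HCl) = 1690 / 36.46 = 46.35 mol
n/ν for Zn = 42.37/1 = 42.37
n/ν for HCl = 46.35/2 = 23.18
Smallest n/ν is HCl → limiting reagent.
n(ZnCl2) = (1/2) × 46.35 = 23.18 mol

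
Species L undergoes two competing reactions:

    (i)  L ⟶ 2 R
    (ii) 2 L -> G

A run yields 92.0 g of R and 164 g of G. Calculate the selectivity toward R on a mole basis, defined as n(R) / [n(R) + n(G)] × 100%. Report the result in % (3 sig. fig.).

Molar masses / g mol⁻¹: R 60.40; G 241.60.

69.2 %

n(R) = 92.0 / 60.40 = 1.523 mol
n(G) = 164 / 241.60 = 0.6788 mol
selectivity = 1.523/(1.523+0.6788) × 100 = 69.17 %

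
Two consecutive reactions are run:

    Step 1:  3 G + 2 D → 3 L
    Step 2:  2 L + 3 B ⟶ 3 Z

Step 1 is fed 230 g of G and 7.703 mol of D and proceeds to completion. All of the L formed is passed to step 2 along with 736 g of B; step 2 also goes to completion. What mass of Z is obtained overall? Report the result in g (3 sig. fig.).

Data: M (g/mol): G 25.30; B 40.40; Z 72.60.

990 g

Step 1:
n(G) = 230.0 / 25.30 = 9.091 mol
n(D) = 7.703 mol
n/ν for G = 9.091/3 = 3.030
n/ν for D = 7.703/2 = 3.852
Smallest n/ν is G → limiting reagent.
n(L) produced = (3/3) × 9.091 = 9.091 mol
Step 2:
n(L) available = 9.091 mol
n(B) = 736.0 / 40.40 = 18.22 mol
n/ν for L = 9.091/2 = 4.546
n/ν for B = 18.22/3 = 6.073
Smallest n/ν is L → limiting reagent.
n(Z) = (3/2) × 9.091 = 13.64 mol
mass = 13.64 × 72.60 = 990.3 g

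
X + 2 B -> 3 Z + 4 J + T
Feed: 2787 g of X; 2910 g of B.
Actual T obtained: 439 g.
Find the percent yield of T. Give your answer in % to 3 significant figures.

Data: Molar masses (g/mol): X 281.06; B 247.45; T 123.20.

n(X) = 2787 / 281.06 = 9.916 mol
n(B) = 2910 / 247.45 = 11.76 mol
n/ν → X: 9.916, B: 5.880; B is limiting.
theoretical n(T) = (1/2) × 11.76 = 5.880 mol → 724.4 g
% yield = 439 / 724.4 × 100 = 60.60 %

60.6 %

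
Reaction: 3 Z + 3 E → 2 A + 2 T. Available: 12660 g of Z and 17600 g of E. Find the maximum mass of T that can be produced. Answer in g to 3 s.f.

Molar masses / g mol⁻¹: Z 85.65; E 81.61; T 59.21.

5830 g

n(Z) = 12660 / 85.65 = 147.8 mol
n(E) = 17600 / 81.61 = 215.7 mol
n/ν → Z: 49.27, E: 71.90; Z is limiting.
n(T) = (2/3) × 147.8 = 98.53 mol
mass = 98.53 × 59.21 = 5834 g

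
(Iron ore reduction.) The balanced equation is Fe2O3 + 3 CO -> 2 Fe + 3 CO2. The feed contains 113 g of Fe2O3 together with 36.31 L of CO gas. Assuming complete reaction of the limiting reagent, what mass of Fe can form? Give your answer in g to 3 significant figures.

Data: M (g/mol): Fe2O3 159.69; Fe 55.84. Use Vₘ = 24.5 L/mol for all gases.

n(Fe2O3) = 113.0 / 159.69 = 0.7076 mol
n(CO) = 36.31 / 24.5 = 1.482 mol
n/ν for Fe2O3 = 0.7076/1 = 0.7076
n/ν for CO = 1.482/3 = 0.4940
Smallest n/ν is CO → limiting reagent.
n(Fe) = (2/3) × 1.482 = 0.9880 mol
mass = 0.9880 × 55.84 = 55.17 g

55.2 g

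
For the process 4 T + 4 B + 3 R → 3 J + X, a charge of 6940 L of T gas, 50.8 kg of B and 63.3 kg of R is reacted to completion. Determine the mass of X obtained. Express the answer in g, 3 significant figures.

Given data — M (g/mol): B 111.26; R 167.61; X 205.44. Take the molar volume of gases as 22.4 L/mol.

n(T) = 6940 / 22.4 = 309.8 mol
n(B) = 50.80×1000 / 111.26 = 456.6 mol
n(R) = 63.30×1000 / 167.61 = 377.7 mol
n/ν for T = 309.8/4 = 77.45
n/ν for B = 456.6/4 = 114.2
n/ν for R = 377.7/3 = 125.9
Smallest n/ν is T → limiting reagent.
n(X) = (1/4) × 309.8 = 77.45 mol
mass = 77.45 × 205.44 = 15910 g

15900 g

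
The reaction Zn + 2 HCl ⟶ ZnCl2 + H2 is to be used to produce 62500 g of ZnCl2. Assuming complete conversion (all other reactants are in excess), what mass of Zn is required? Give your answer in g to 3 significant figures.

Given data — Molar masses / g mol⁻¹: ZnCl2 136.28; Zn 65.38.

n(ZnCl2) = 62500 / 136.28 = 458.6 mol
n(Zn) = (1/1) × 458.6 = 458.6 mol
mass = 458.6 × 65.38 = 29980 g

30000 g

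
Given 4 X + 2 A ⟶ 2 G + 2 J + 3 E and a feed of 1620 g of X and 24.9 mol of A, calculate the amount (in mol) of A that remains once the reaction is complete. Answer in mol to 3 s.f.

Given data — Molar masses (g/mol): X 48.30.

8.13 mol

n(X) = 1620 / 48.30 = 33.54 mol
n(A) = 24.90 mol
n/ν for X = 33.54/4 = 8.385
n/ν for A = 24.90/2 = 12.45
Smallest n/ν is X → limiting reagent.
A consumed = (2/4) × 33.54 = 16.77 mol
A remaining = 24.90 − 16.77 = 8.130 mol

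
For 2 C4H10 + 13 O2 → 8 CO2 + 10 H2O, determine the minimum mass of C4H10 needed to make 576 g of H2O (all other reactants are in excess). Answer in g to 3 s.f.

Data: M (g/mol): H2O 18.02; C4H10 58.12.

372 g

n(H2O) = 576 / 18.02 = 31.96 mol
n(C4H10) = (2/10) × 31.96 = 6.392 mol
mass = 6.392 × 58.12 = 371.5 g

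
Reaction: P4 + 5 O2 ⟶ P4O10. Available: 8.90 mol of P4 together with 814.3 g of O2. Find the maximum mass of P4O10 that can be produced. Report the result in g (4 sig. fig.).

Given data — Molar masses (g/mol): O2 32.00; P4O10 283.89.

1445 g

n(P4) = 8.900 mol
n(O2) = 814.3 / 32.00 = 25.45 mol
n/ν for P4 = 8.900/1 = 8.900
n/ν for O2 = 25.45/5 = 5.090
Smallest n/ν is O2 → limiting reagent.
n(P4O10) = (1/5) × 25.45 = 5.090 mol
mass = 5.090 × 283.89 = 1445 g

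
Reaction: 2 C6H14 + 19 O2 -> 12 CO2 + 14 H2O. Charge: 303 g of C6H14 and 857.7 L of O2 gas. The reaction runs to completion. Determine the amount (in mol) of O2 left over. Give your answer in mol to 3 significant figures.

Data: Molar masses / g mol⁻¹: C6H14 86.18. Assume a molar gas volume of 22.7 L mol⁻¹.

n(C6H14) = 303.0 / 86.18 = 3.516 mol
n(O2) = 857.7 / 22.7 = 37.78 mol
n/ν for C6H14 = 3.516/2 = 1.758
n/ν for O2 = 37.78/19 = 1.988
Smallest n/ν is C6H14 → limiting reagent.
O2 consumed = (19/2) × 3.516 = 33.40 mol
O2 remaining = 37.78 − 33.40 = 4.380 mol

4.38 mol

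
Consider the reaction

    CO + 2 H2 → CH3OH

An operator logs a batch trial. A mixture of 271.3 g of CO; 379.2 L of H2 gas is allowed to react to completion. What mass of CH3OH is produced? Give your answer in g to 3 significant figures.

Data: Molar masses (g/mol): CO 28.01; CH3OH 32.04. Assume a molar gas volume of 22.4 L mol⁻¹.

n(CO) = 271.3 / 28.01 = 9.686 mol
n(H2) = 379.2 / 22.4 = 16.93 mol
n/ν → CO: 9.686, H2: 8.465; H2 is limiting.
n(CH3OH) = (1/2) × 16.93 = 8.465 mol
mass = 8.465 × 32.04 = 271.2 g

271 g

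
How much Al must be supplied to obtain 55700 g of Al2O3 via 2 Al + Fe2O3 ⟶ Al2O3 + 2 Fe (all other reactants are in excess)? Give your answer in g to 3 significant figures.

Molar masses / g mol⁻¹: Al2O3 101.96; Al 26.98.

29500 g

n(Al2O3) = 55700 / 101.96 = 546.3 mol
n(Al) = (2/1) × 546.3 = 1093 mol
mass = 1093 × 26.98 = 29490 g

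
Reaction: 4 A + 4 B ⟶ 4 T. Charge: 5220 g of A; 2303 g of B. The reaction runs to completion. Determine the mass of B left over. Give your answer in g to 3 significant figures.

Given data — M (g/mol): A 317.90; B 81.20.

970 g

n(A) = 5220 / 317.90 = 16.42 mol
n(B) = 2303 / 81.20 = 28.36 mol
n/ν → A: 4.105, B: 7.090; A is limiting.
B consumed = (4/4) × 16.42 = 16.42 mol
B remaining = 28.36 − 16.42 = 11.94 mol
mass = 11.94 × 81.20 = 969.5 g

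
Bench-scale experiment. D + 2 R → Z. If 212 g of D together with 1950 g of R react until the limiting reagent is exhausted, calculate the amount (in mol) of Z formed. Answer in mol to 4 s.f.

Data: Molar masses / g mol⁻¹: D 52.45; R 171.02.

n(D) = 212.0 / 52.45 = 4.042 mol
n(R) = 1950 / 171.02 = 11.40 mol
n/ν → D: 4.042, R: 5.700; D is limiting.
n(Z) = (1/1) × 4.042 = 4.042 mol

4.042 mol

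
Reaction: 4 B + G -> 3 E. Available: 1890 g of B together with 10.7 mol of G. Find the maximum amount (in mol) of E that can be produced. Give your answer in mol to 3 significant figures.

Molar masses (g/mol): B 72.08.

n(B) = 1890 / 72.08 = 26.22 mol
n(G) = 10.70 mol
n/ν → B: 6.555, G: 10.70; B is limiting.
n(E) = (3/4) × 26.22 = 19.67 mol

19.7 mol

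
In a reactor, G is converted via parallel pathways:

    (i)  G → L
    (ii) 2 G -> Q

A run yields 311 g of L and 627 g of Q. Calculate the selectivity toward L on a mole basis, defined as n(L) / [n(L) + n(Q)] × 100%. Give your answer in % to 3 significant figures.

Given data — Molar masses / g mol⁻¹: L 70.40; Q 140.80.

49.8 %

n(L) = 311 / 70.40 = 4.418 mol
n(Q) = 627 / 140.80 = 4.453 mol
selectivity = 4.418/(4.418+4.453) × 100 = 49.80 %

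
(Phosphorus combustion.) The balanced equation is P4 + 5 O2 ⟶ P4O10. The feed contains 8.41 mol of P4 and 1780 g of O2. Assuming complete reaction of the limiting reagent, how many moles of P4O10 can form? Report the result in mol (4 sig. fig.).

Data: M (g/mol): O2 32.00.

8.410 mol

n(P4) = 8.410 mol
n(O2) = 1780 / 32.00 = 55.63 mol
n/ν for P4 = 8.410/1 = 8.410
n/ν for O2 = 55.63/5 = 11.13
Smallest n/ν is P4 → limiting reagent.
n(P4O10) = (1/1) × 8.410 = 8.410 mol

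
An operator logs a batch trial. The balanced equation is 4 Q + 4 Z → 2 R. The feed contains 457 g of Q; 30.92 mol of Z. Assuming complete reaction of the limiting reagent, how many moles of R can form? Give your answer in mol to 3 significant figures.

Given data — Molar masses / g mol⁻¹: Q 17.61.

n(Q) = 457.0 / 17.61 = 25.95 mol
n(Z) = 30.92 mol
n/ν → Q: 6.488, Z: 7.730; Q is limiting.
n(R) = (2/4) × 25.95 = 12.98 mol

13.0 mol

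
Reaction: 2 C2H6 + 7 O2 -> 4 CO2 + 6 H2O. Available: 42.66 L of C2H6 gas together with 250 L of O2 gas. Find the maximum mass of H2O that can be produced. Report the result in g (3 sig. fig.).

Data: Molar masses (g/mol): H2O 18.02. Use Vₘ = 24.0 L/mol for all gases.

96.1 g

n(C2H6) = 42.66 / 24.0 = 1.778 mol
n(O2) = 250.0 / 24.0 = 10.42 mol
n/ν for C2H6 = 1.778/2 = 0.8890
n/ν for O2 = 10.42/7 = 1.489
Smallest n/ν is C2H6 → limiting reagent.
n(H2O) = (6/2) × 1.778 = 5.334 mol
mass = 5.334 × 18.02 = 96.12 g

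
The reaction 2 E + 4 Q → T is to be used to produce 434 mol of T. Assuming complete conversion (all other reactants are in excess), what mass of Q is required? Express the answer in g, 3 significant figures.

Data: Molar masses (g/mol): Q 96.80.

168000 g

n(T) = 434.0 mol
n(Q) = (4/1) × 434.0 = 1736 mol
mass = 1736 × 96.80 = 168000 g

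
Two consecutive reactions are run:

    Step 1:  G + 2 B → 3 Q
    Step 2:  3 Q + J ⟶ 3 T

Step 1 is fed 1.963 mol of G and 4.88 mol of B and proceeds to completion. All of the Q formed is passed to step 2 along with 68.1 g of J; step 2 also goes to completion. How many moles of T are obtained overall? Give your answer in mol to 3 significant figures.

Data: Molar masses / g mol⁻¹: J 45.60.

4.48 mol

Step 1:
n(G) = 1.963 mol
n(B) = 4.880 mol
n/ν → G: 1.963, B: 2.440; G is limiting.
n(Q) produced = (3/1) × 1.963 = 5.889 mol
Step 2:
n(Q) available = 5.889 mol
n(J) = 68.10 / 45.60 = 1.493 mol
n/ν → Q: 1.963, J: 1.493; J is limiting.
n(T) = (3/1) × 1.493 = 4.479 mol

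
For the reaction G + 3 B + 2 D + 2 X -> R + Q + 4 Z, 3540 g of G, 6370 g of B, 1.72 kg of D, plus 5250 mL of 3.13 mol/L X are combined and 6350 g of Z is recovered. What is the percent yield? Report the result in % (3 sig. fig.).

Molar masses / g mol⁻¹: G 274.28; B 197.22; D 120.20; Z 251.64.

n(G) = 3540 / 274.28 = 12.91 mol
n(B) = 6370 / 197.22 = 32.30 mol
n(D) = 1.720×1000 / 120.20 = 14.31 mol
n(X) = 3.13 × 5250/1000 = 16.43 mol
n/ν → G: 12.91, B: 10.77, D: 7.155, X: 8.215; D is limiting.
theoretical n(Z) = (4/2) × 14.31 = 28.62 mol → 7202 g
% yield = 6350 / 7202 × 100 = 88.17 %

88.2 %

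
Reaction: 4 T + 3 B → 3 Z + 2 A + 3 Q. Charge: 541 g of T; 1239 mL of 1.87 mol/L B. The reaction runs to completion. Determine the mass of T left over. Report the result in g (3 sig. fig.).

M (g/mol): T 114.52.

187 g

n(T) = 541.0 / 114.52 = 4.724 mol
n(B) = 1.87 × 1239/1000 = 2.317 mol
n/ν for T = 4.724/4 = 1.181
n/ν for B = 2.317/3 = 0.7723
Smallest n/ν is B → limiting reagent.
T consumed = (4/3) × 2.317 = 3.089 mol
T remaining = 4.724 − 3.089 = 1.635 mol
mass = 1.635 × 114.52 = 187.2 g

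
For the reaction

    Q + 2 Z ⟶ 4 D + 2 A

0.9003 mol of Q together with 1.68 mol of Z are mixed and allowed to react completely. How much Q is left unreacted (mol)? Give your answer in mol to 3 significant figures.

n(Q) = 0.9003 mol
n(Z) = 1.680 mol
n/ν → Q: 0.9003, Z: 0.8400; Z is limiting.
Q consumed = (1/2) × 1.680 = 0.8400 mol
Q remaining = 0.9003 − 0.8400 = 0.06030 mol

0.0603 mol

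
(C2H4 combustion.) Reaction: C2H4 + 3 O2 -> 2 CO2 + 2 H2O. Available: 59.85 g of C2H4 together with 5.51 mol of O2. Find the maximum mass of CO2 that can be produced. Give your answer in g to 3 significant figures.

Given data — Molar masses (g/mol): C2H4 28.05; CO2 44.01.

n(C2H4) = 59.85 / 28.05 = 2.134 mol
n(O2) = 5.510 mol
n/ν → C2H4: 2.134, O2: 1.837; O2 is limiting.
n(CO2) = (2/3) × 5.510 = 3.673 mol
mass = 3.673 × 44.01 = 161.6 g

162 g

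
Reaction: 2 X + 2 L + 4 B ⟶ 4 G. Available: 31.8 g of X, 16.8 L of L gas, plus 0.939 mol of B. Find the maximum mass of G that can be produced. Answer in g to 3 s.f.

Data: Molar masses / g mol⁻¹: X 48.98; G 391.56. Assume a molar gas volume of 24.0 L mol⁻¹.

368 g

n(X) = 31.80 / 48.98 = 0.6492 mol
n(L) = 16.80 / 24.0 = 0.7000 mol
n(B) = 0.9390 mol
n/ν → X: 0.3246, L: 0.3500, B: 0.2348; B is limiting.
n(G) = (4/4) × 0.9390 = 0.9390 mol
mass = 0.9390 × 391.56 = 367.7 g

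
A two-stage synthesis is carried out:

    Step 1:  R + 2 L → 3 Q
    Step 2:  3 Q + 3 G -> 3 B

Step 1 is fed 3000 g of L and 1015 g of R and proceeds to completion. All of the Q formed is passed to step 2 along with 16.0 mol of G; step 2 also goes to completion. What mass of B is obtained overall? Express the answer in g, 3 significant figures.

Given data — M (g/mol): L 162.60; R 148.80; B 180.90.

Step 1:
n(L) = 3000 / 162.60 = 18.45 mol
n(R) = 1015 / 148.80 = 6.821 mol
n/ν for L = 18.45/2 = 9.225
n/ν for R = 6.821/1 = 6.821
Smallest n/ν is R → limiting reagent.
n(Q) produced = (3/1) × 6.821 = 20.46 mol
Step 2:
n(Q) available = 20.46 mol
n(G) = 16.00 mol
n/ν for Q = 20.46/3 = 6.820
n/ν for G = 16.00/3 = 5.333
Smallest n/ν is G → limiting reagent.
n(B) = (3/3) × 16.00 = 16.00 mol
mass = 16.00 × 180.90 = 2894 g

2890 g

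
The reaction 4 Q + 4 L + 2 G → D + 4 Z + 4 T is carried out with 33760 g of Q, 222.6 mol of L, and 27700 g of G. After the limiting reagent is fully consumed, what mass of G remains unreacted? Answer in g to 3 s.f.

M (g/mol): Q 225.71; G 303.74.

n(Q) = 33760 / 225.71 = 149.6 mol
n(L) = 222.6 mol
n(G) = 27700 / 303.74 = 91.20 mol
n/ν → Q: 37.40, L: 55.65, G: 45.60; Q is limiting.
G consumed = (2/4) × 149.6 = 74.80 mol
G remaining = 91.20 − 74.80 = 16.40 mol
mass = 16.40 × 303.74 = 4981 g

4980 g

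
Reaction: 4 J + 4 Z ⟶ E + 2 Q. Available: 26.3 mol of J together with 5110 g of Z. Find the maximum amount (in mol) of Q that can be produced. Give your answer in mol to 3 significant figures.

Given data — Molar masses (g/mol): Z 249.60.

n(J) = 26.30 mol
n(Z) = 5110 / 249.60 = 20.47 mol
n/ν → J: 6.575, Z: 5.118; Z is limiting.
n(Q) = (2/4) × 20.47 = 10.24 mol

10.2 mol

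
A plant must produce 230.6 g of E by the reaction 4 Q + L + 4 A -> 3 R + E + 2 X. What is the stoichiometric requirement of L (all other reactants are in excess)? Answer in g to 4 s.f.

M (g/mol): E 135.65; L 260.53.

n(E) = 230.6 / 135.65 = 1.700 mol
n(L) = (1/1) × 1.700 = 1.700 mol
mass = 1.700 × 260.53 = 442.9 g

442.9 g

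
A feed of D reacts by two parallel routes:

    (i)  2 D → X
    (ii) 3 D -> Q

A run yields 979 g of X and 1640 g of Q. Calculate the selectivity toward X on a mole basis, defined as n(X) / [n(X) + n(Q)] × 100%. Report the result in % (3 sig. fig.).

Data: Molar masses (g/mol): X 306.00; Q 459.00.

47.2 %

n(X) = 979 / 306.00 = 3.199 mol
n(Q) = 1640 / 459.00 = 3.573 mol
selectivity = 3.199/(3.199+3.573) × 100 = 47.24 %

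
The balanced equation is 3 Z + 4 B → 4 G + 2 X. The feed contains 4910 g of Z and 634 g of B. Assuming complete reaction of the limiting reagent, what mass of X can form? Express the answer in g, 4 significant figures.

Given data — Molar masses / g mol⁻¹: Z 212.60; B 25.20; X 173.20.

n(Z) = 4910 / 212.60 = 23.10 mol
n(B) = 634.0 / 25.20 = 25.16 mol
n/ν for Z = 23.10/3 = 7.700
n/ν for B = 25.16/4 = 6.290
Smallest n/ν is B → limiting reagent.
n(X) = (2/4) × 25.16 = 12.58 mol
mass = 12.58 × 173.20 = 2179 g

2179 g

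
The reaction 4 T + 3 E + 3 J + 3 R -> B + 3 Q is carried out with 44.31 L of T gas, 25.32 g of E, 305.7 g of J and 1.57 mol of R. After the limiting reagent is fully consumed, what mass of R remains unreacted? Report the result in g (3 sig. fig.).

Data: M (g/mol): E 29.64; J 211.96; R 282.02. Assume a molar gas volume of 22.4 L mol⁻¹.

202 g

n(T) = 44.31 / 22.4 = 1.978 mol
n(E) = 25.32 / 29.64 = 0.8543 mol
n(J) = 305.7 / 211.96 = 1.442 mol
n(R) = 1.570 mol
n/ν for T = 1.978/4 = 0.4945
n/ν for E = 0.8543/3 = 0.2848
n/ν for J = 1.442/3 = 0.4807
n/ν for R = 1.570/3 = 0.5233
Smallest n/ν is E → limiting reagent.
R consumed = (3/3) × 0.8543 = 0.8543 mol
R remaining = 1.570 − 0.8543 = 0.7157 mol
mass = 0.7157 × 282.02 = 201.8 g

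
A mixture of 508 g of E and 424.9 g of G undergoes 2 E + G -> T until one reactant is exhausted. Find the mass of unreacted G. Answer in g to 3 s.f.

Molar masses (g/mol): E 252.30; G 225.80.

198 g

n(E) = 508.0 / 252.30 = 2.013 mol
n(G) = 424.9 / 225.80 = 1.882 mol
n/ν for E = 2.013/2 = 1.007
n/ν for G = 1.882/1 = 1.882
Smallest n/ν is E → limiting reagent.
G consumed = (1/2) × 2.013 = 1.007 mol
G remaining = 1.882 − 1.007 = 0.8750 mol
mass = 0.8750 × 225.80 = 197.6 g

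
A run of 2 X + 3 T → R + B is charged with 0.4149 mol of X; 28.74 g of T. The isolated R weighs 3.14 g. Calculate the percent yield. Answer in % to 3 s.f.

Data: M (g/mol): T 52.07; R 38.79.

n(X) = 0.4149 mol
n(T) = 28.74 / 52.07 = 0.5519 mol
n/ν for X = 0.4149/2 = 0.2075
n/ν for T = 0.5519/3 = 0.1840
Smallest n/ν is T → limiting reagent.
theoretical n(R) = (1/3) × 0.5519 = 0.1840 mol → 7.137 g
% yield = 3.14 / 7.137 × 100 = 44.00 %

44.0 %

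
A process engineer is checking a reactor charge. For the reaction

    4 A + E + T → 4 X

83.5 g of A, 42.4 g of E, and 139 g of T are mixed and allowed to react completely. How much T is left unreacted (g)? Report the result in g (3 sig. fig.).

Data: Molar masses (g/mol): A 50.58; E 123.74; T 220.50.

n(A) = 83.50 / 50.58 = 1.651 mol
n(E) = 42.40 / 123.74 = 0.3427 mol
n(T) = 139.0 / 220.50 = 0.6304 mol
n/ν → A: 0.4128, E: 0.3427, T: 0.6304; E is limiting.
T consumed = (1/1) × 0.3427 = 0.3427 mol
T remaining = 0.6304 − 0.3427 = 0.2877 mol
mass = 0.2877 × 220.50 = 63.44 g

63.4 g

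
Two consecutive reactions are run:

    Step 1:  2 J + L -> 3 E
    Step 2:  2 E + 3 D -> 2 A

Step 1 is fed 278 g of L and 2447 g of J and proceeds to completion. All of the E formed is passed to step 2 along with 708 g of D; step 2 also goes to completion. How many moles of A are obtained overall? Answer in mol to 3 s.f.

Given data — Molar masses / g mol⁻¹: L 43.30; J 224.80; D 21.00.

Step 1:
n(L) = 278.0 / 43.30 = 6.420 mol
n(J) = 2447 / 224.80 = 10.89 mol
n/ν → L: 6.420, J: 5.445; J is limiting.
n(E) produced = (3/2) × 10.89 = 16.34 mol
Step 2:
n(E) available = 16.34 mol
n(D) = 708.0 / 21.00 = 33.71 mol
n/ν → E: 8.170, D: 11.24; E is limiting.
n(A) = (2/2) × 16.34 = 16.34 mol

16.3 mol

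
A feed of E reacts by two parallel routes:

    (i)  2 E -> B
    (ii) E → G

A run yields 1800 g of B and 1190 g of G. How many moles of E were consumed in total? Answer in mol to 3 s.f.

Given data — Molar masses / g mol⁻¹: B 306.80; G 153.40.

n(B) = 1800 / 306.80 = 5.867 mol
n(G) = 1190 / 153.40 = 7.757 mol
n(E) via (i) = (2/1)×5.867 = 11.73 mol
n(E) via (ii) = (1/1)×7.757 = 7.757 mol
total n(E) = 11.73 + 7.757 = 19.49 mol

19.5 mol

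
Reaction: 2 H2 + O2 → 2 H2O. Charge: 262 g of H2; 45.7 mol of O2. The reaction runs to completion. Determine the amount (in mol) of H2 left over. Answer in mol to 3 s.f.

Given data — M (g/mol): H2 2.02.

38.3 mol

n(H2) = 262.0 / 2.02 = 129.7 mol
n(O2) = 45.70 mol
n/ν for H2 = 129.7/2 = 64.85
n/ν for O2 = 45.70/1 = 45.70
Smallest n/ν is O2 → limiting reagent.
H2 consumed = (2/1) × 45.70 = 91.40 mol
H2 remaining = 129.7 − 91.40 = 38.30 mol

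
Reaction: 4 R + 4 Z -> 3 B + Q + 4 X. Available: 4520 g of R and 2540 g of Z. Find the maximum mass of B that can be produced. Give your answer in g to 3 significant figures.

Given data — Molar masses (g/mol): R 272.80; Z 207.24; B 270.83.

2490 g

n(R) = 4520 / 272.80 = 16.57 mol
n(Z) = 2540 / 207.24 = 12.26 mol
n/ν for R = 16.57/4 = 4.143
n/ν for Z = 12.26/4 = 3.065
Smallest n/ν is Z → limiting reagent.
n(B) = (3/4) × 12.26 = 9.195 mol
mass = 9.195 × 270.83 = 2490 g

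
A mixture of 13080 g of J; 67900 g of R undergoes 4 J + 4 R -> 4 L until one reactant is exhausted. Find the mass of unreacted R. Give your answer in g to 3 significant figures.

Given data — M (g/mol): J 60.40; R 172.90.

n(J) = 13080 / 60.40 = 216.6 mol
n(R) = 67900 / 172.90 = 392.7 mol
n/ν for J = 216.6/4 = 54.15
n/ν for R = 392.7/4 = 98.18
Smallest n/ν is J → limiting reagent.
R consumed = (4/4) × 216.6 = 216.6 mol
R remaining = 392.7 − 216.6 = 176.1 mol
mass = 176.1 × 172.90 = 30450 g

30500 g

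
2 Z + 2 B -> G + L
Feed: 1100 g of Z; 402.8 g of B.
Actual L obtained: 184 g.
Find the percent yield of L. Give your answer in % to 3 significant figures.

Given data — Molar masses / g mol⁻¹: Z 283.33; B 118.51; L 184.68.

n(Z) = 1100 / 283.33 = 3.882 mol
n(B) = 402.8 / 118.51 = 3.399 mol
n/ν → Z: 1.941, B: 1.700; B is limiting.
theoretical n(L) = (1/2) × 3.399 = 1.700 mol → 314.0 g
% yield = 184 / 314.0 × 100 = 58.60 %

58.6 %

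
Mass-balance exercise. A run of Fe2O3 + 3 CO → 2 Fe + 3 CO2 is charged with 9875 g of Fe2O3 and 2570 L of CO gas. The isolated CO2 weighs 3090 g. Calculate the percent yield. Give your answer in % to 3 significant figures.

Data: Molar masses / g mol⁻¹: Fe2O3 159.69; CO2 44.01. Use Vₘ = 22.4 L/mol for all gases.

61.2 %

n(Fe2O3) = 9875 / 159.69 = 61.84 mol
n(CO) = 2570 / 22.4 = 114.7 mol
n/ν for Fe2O3 = 61.84/1 = 61.84
n/ν for CO = 114.7/3 = 38.23
Smallest n/ν is CO → limiting reagent.
theoretical n(CO2) = (3/3) × 114.7 = 114.7 mol → 5048 g
% yield = 3090 / 5048 × 100 = 61.21 %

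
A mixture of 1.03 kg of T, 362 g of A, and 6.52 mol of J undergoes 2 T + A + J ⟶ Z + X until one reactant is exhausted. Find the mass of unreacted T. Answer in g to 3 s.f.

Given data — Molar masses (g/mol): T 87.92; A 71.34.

138 g

n(T) = 1.030×1000 / 87.92 = 11.72 mol
n(A) = 362.0 / 71.34 = 5.074 mol
n(J) = 6.520 mol
n/ν for T = 11.72/2 = 5.860
n/ν for A = 5.074/1 = 5.074
n/ν for J = 6.520/1 = 6.520
Smallest n/ν is A → limiting reagent.
T consumed = (2/1) × 5.074 = 10.15 mol
T remaining = 11.72 − 10.15 = 1.570 mol
mass = 1.570 × 87.92 = 138.0 g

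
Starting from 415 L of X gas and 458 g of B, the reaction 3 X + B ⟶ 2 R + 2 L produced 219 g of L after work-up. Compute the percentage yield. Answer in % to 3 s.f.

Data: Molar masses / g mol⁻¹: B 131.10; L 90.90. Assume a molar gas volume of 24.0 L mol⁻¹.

34.5 %

n(X) = 415.0 / 24.0 = 17.29 mol
n(B) = 458.0 / 131.10 = 3.494 mol
n/ν → X: 5.763, B: 3.494; B is limiting.
theoretical n(L) = (2/1) × 3.494 = 6.988 mol → 635.2 g
% yield = 219 / 635.2 × 100 = 34.48 %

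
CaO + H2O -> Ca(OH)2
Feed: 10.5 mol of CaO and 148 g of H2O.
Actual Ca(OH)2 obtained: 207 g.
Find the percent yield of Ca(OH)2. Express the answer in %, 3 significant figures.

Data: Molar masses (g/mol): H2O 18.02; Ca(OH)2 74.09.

34.0 %

n(CaO) = 10.50 mol
n(H2O) = 148.0 / 18.02 = 8.213 mol
n/ν for CaO = 10.50/1 = 10.50
n/ν for H2O = 8.213/1 = 8.213
Smallest n/ν is H2O → limiting reagent.
theoretical n(Ca(OH)2) = (1/1) × 8.213 = 8.213 mol → 608.5 g
% yield = 207 / 608.5 × 100 = 34.02 %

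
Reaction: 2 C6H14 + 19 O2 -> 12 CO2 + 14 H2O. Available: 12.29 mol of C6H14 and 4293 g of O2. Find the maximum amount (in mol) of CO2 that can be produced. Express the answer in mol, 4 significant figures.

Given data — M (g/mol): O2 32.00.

73.74 mol

n(C6H14) = 12.29 mol
n(O2) = 4293 / 32.00 = 134.2 mol
n/ν for C6H14 = 12.29/2 = 6.145
n/ν for O2 = 134.2/19 = 7.063
Smallest n/ν is C6H14 → limiting reagent.
n(CO2) = (12/2) × 12.29 = 73.74 mol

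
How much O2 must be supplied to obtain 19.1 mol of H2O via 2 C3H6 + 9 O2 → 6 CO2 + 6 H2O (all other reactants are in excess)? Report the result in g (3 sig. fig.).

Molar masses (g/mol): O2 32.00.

917 g

n(H2O) = 19.10 mol
n(O2) = (9/6) × 19.10 = 28.65 mol
mass = 28.65 × 32.00 = 916.8 g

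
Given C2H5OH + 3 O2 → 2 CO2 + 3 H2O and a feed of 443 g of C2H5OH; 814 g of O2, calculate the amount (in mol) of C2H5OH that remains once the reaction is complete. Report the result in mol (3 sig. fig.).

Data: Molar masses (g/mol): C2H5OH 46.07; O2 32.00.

1.14 mol

n(C2H5OH) = 443.0 / 46.07 = 9.616 mol
n(O2) = 814.0 / 32.00 = 25.44 mol
n/ν → C2H5OH: 9.616, O2: 8.480; O2 is limiting.
C2H5OH consumed = (1/3) × 25.44 = 8.480 mol
C2H5OH remaining = 9.616 − 8.480 = 1.136 mol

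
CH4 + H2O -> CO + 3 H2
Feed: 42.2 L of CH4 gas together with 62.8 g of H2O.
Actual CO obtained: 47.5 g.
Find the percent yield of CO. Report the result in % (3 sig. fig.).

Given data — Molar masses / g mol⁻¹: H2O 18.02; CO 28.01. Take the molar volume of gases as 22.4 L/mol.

90.0 %

n(CH4) = 42.20 / 22.4 = 1.884 mol
n(H2O) = 62.80 / 18.02 = 3.485 mol
n/ν for CH4 = 1.884/1 = 1.884
n/ν for H2O = 3.485/1 = 3.485
Smallest n/ν is CH4 → limiting reagent.
theoretical n(CO) = (1/1) × 1.884 = 1.884 mol → 52.77 g
% yield = 47.5 / 52.77 × 100 = 90.01 %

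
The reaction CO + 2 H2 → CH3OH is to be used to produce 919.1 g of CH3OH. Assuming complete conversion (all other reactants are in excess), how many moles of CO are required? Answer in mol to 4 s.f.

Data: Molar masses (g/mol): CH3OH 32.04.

n(CH3OH) = 919.1 / 32.04 = 28.69 mol
n(CO) = (1/1) × 28.69 = 28.69 mol

28.69 mol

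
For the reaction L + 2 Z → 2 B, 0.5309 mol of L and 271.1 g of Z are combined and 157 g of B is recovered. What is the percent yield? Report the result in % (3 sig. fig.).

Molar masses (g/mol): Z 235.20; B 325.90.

45.4 %

n(L) = 0.5309 mol
n(Z) = 271.1 / 235.20 = 1.153 mol
n/ν for L = 0.5309/1 = 0.5309
n/ν for Z = 1.153/2 = 0.5765
Smallest n/ν is L → limiting reagent.
theoretical n(B) = (2/1) × 0.5309 = 1.062 mol → 346.1 g
% yield = 157 / 346.1 × 100 = 45.36 %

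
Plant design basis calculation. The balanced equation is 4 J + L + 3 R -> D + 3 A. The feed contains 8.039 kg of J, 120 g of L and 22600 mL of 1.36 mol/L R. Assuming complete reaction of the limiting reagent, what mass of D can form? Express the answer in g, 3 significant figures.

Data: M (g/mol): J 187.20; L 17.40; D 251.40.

1730 g

n(J) = 8.039×1000 / 187.20 = 42.94 mol
n(L) = 120.0 / 17.40 = 6.897 mol
n(R) = 1.36 × 22600/1000 = 30.74 mol
n/ν for J = 42.94/4 = 10.74
n/ν for L = 6.897/1 = 6.897
n/ν for R = 30.74/3 = 10.25
Smallest n/ν is L → limiting reagent.
n(D) = (1/1) × 6.897 = 6.897 mol
mass = 6.897 × 251.40 = 1734 g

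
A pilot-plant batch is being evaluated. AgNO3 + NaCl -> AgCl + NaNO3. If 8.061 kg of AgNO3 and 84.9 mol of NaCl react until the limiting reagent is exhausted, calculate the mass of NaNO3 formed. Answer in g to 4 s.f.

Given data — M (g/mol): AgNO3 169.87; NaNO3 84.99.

n(AgNO3) = 8.061×1000 / 169.87 = 47.45 mol
n(NaCl) = 84.90 mol
n/ν for AgNO3 = 47.45/1 = 47.45
n/ν for NaCl = 84.90/1 = 84.90
Smallest n/ν is AgNO3 → limiting reagent.
n(NaNO3) = (1/1) × 47.45 = 47.45 mol
mass = 47.45 × 84.99 = 4033 g

4033 g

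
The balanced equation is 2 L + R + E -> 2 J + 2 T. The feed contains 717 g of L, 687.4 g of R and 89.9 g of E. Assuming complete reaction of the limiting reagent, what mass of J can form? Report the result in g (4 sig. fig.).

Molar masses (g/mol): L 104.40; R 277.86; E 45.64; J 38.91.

n(L) = 717.0 / 104.40 = 6.868 mol
n(R) = 687.4 / 277.86 = 2.474 mol
n(E) = 89.90 / 45.64 = 1.970 mol
n/ν → L: 3.434, R: 2.474, E: 1.970; E is limiting.
n(J) = (2/1) × 1.970 = 3.940 mol
mass = 3.940 × 38.91 = 153.3 g

153.3 g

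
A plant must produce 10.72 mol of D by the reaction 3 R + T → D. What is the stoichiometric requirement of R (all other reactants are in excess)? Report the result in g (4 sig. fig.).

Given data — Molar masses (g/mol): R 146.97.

n(D) = 10.72 mol
n(R) = (3/1) × 10.72 = 32.16 mol
mass = 32.16 × 146.97 = 4727 g

4727 g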